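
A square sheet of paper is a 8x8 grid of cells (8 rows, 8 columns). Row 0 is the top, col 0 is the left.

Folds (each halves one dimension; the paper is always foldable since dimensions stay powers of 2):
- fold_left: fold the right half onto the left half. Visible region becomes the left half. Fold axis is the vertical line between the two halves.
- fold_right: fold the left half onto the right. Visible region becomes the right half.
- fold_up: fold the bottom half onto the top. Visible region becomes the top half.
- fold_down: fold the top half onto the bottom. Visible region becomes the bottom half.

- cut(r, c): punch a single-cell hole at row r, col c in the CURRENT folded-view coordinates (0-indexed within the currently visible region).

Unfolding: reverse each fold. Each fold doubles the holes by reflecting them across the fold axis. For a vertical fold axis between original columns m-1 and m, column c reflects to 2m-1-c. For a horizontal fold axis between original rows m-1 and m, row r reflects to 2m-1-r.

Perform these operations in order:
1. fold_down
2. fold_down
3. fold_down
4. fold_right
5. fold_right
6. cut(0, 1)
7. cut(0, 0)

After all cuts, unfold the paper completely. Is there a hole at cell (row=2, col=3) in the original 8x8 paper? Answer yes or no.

Op 1 fold_down: fold axis h@4; visible region now rows[4,8) x cols[0,8) = 4x8
Op 2 fold_down: fold axis h@6; visible region now rows[6,8) x cols[0,8) = 2x8
Op 3 fold_down: fold axis h@7; visible region now rows[7,8) x cols[0,8) = 1x8
Op 4 fold_right: fold axis v@4; visible region now rows[7,8) x cols[4,8) = 1x4
Op 5 fold_right: fold axis v@6; visible region now rows[7,8) x cols[6,8) = 1x2
Op 6 cut(0, 1): punch at orig (7,7); cuts so far [(7, 7)]; region rows[7,8) x cols[6,8) = 1x2
Op 7 cut(0, 0): punch at orig (7,6); cuts so far [(7, 6), (7, 7)]; region rows[7,8) x cols[6,8) = 1x2
Unfold 1 (reflect across v@6): 4 holes -> [(7, 4), (7, 5), (7, 6), (7, 7)]
Unfold 2 (reflect across v@4): 8 holes -> [(7, 0), (7, 1), (7, 2), (7, 3), (7, 4), (7, 5), (7, 6), (7, 7)]
Unfold 3 (reflect across h@7): 16 holes -> [(6, 0), (6, 1), (6, 2), (6, 3), (6, 4), (6, 5), (6, 6), (6, 7), (7, 0), (7, 1), (7, 2), (7, 3), (7, 4), (7, 5), (7, 6), (7, 7)]
Unfold 4 (reflect across h@6): 32 holes -> [(4, 0), (4, 1), (4, 2), (4, 3), (4, 4), (4, 5), (4, 6), (4, 7), (5, 0), (5, 1), (5, 2), (5, 3), (5, 4), (5, 5), (5, 6), (5, 7), (6, 0), (6, 1), (6, 2), (6, 3), (6, 4), (6, 5), (6, 6), (6, 7), (7, 0), (7, 1), (7, 2), (7, 3), (7, 4), (7, 5), (7, 6), (7, 7)]
Unfold 5 (reflect across h@4): 64 holes -> [(0, 0), (0, 1), (0, 2), (0, 3), (0, 4), (0, 5), (0, 6), (0, 7), (1, 0), (1, 1), (1, 2), (1, 3), (1, 4), (1, 5), (1, 6), (1, 7), (2, 0), (2, 1), (2, 2), (2, 3), (2, 4), (2, 5), (2, 6), (2, 7), (3, 0), (3, 1), (3, 2), (3, 3), (3, 4), (3, 5), (3, 6), (3, 7), (4, 0), (4, 1), (4, 2), (4, 3), (4, 4), (4, 5), (4, 6), (4, 7), (5, 0), (5, 1), (5, 2), (5, 3), (5, 4), (5, 5), (5, 6), (5, 7), (6, 0), (6, 1), (6, 2), (6, 3), (6, 4), (6, 5), (6, 6), (6, 7), (7, 0), (7, 1), (7, 2), (7, 3), (7, 4), (7, 5), (7, 6), (7, 7)]
Holes: [(0, 0), (0, 1), (0, 2), (0, 3), (0, 4), (0, 5), (0, 6), (0, 7), (1, 0), (1, 1), (1, 2), (1, 3), (1, 4), (1, 5), (1, 6), (1, 7), (2, 0), (2, 1), (2, 2), (2, 3), (2, 4), (2, 5), (2, 6), (2, 7), (3, 0), (3, 1), (3, 2), (3, 3), (3, 4), (3, 5), (3, 6), (3, 7), (4, 0), (4, 1), (4, 2), (4, 3), (4, 4), (4, 5), (4, 6), (4, 7), (5, 0), (5, 1), (5, 2), (5, 3), (5, 4), (5, 5), (5, 6), (5, 7), (6, 0), (6, 1), (6, 2), (6, 3), (6, 4), (6, 5), (6, 6), (6, 7), (7, 0), (7, 1), (7, 2), (7, 3), (7, 4), (7, 5), (7, 6), (7, 7)]

Answer: yes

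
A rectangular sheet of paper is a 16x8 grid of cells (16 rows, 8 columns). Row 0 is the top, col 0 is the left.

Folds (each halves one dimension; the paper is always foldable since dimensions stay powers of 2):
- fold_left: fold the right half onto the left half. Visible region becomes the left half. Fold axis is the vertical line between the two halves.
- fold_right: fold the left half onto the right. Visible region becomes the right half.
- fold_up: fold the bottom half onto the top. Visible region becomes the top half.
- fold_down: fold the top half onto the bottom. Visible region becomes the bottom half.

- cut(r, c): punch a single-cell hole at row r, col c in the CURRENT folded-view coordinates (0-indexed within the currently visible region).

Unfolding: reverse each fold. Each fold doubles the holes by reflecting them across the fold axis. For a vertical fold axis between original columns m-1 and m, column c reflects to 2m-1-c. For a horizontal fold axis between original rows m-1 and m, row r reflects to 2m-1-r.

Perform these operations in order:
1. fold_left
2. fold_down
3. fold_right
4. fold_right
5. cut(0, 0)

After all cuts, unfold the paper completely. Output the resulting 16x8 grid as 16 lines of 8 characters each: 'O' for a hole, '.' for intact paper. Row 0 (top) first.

Answer: ........
........
........
........
........
........
........
OOOOOOOO
OOOOOOOO
........
........
........
........
........
........
........

Derivation:
Op 1 fold_left: fold axis v@4; visible region now rows[0,16) x cols[0,4) = 16x4
Op 2 fold_down: fold axis h@8; visible region now rows[8,16) x cols[0,4) = 8x4
Op 3 fold_right: fold axis v@2; visible region now rows[8,16) x cols[2,4) = 8x2
Op 4 fold_right: fold axis v@3; visible region now rows[8,16) x cols[3,4) = 8x1
Op 5 cut(0, 0): punch at orig (8,3); cuts so far [(8, 3)]; region rows[8,16) x cols[3,4) = 8x1
Unfold 1 (reflect across v@3): 2 holes -> [(8, 2), (8, 3)]
Unfold 2 (reflect across v@2): 4 holes -> [(8, 0), (8, 1), (8, 2), (8, 3)]
Unfold 3 (reflect across h@8): 8 holes -> [(7, 0), (7, 1), (7, 2), (7, 3), (8, 0), (8, 1), (8, 2), (8, 3)]
Unfold 4 (reflect across v@4): 16 holes -> [(7, 0), (7, 1), (7, 2), (7, 3), (7, 4), (7, 5), (7, 6), (7, 7), (8, 0), (8, 1), (8, 2), (8, 3), (8, 4), (8, 5), (8, 6), (8, 7)]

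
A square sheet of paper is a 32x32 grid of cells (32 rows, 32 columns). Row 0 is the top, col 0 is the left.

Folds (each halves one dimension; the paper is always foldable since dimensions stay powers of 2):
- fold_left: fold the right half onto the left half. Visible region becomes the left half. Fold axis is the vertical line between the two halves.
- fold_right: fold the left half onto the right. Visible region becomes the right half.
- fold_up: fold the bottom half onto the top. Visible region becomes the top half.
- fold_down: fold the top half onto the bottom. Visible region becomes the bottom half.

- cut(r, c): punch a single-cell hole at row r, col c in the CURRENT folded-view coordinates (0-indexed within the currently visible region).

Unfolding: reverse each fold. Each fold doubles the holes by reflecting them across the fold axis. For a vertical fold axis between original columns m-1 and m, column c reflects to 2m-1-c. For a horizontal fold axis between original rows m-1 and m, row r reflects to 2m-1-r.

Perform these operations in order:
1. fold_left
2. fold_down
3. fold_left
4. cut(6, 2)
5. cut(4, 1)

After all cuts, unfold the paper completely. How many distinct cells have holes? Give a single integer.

Answer: 16

Derivation:
Op 1 fold_left: fold axis v@16; visible region now rows[0,32) x cols[0,16) = 32x16
Op 2 fold_down: fold axis h@16; visible region now rows[16,32) x cols[0,16) = 16x16
Op 3 fold_left: fold axis v@8; visible region now rows[16,32) x cols[0,8) = 16x8
Op 4 cut(6, 2): punch at orig (22,2); cuts so far [(22, 2)]; region rows[16,32) x cols[0,8) = 16x8
Op 5 cut(4, 1): punch at orig (20,1); cuts so far [(20, 1), (22, 2)]; region rows[16,32) x cols[0,8) = 16x8
Unfold 1 (reflect across v@8): 4 holes -> [(20, 1), (20, 14), (22, 2), (22, 13)]
Unfold 2 (reflect across h@16): 8 holes -> [(9, 2), (9, 13), (11, 1), (11, 14), (20, 1), (20, 14), (22, 2), (22, 13)]
Unfold 3 (reflect across v@16): 16 holes -> [(9, 2), (9, 13), (9, 18), (9, 29), (11, 1), (11, 14), (11, 17), (11, 30), (20, 1), (20, 14), (20, 17), (20, 30), (22, 2), (22, 13), (22, 18), (22, 29)]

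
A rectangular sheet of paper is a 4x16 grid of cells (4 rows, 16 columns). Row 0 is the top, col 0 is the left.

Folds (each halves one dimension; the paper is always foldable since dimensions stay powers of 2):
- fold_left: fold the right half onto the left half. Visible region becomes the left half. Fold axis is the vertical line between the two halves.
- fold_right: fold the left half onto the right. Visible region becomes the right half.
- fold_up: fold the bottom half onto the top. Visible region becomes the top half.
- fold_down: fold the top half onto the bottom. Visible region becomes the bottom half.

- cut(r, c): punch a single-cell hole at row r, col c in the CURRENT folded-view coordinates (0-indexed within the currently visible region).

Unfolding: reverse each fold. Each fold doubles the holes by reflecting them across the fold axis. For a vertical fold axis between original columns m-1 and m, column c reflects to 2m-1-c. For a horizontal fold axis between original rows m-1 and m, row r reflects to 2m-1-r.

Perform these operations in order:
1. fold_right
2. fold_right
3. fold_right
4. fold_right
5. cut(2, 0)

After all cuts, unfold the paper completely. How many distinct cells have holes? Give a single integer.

Answer: 16

Derivation:
Op 1 fold_right: fold axis v@8; visible region now rows[0,4) x cols[8,16) = 4x8
Op 2 fold_right: fold axis v@12; visible region now rows[0,4) x cols[12,16) = 4x4
Op 3 fold_right: fold axis v@14; visible region now rows[0,4) x cols[14,16) = 4x2
Op 4 fold_right: fold axis v@15; visible region now rows[0,4) x cols[15,16) = 4x1
Op 5 cut(2, 0): punch at orig (2,15); cuts so far [(2, 15)]; region rows[0,4) x cols[15,16) = 4x1
Unfold 1 (reflect across v@15): 2 holes -> [(2, 14), (2, 15)]
Unfold 2 (reflect across v@14): 4 holes -> [(2, 12), (2, 13), (2, 14), (2, 15)]
Unfold 3 (reflect across v@12): 8 holes -> [(2, 8), (2, 9), (2, 10), (2, 11), (2, 12), (2, 13), (2, 14), (2, 15)]
Unfold 4 (reflect across v@8): 16 holes -> [(2, 0), (2, 1), (2, 2), (2, 3), (2, 4), (2, 5), (2, 6), (2, 7), (2, 8), (2, 9), (2, 10), (2, 11), (2, 12), (2, 13), (2, 14), (2, 15)]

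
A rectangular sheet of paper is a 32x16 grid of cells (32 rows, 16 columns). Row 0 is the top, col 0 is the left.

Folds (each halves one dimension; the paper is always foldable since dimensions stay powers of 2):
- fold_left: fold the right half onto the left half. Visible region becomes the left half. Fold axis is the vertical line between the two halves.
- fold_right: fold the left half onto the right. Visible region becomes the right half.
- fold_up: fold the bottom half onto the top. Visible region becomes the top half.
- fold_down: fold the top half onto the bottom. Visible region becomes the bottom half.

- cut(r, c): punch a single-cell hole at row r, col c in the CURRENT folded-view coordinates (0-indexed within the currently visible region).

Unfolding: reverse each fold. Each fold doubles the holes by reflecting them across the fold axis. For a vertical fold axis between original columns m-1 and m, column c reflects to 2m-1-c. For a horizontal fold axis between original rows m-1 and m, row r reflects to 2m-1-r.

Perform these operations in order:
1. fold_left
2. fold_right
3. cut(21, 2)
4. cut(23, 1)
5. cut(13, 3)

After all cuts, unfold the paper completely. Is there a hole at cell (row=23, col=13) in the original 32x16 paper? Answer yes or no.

Answer: yes

Derivation:
Op 1 fold_left: fold axis v@8; visible region now rows[0,32) x cols[0,8) = 32x8
Op 2 fold_right: fold axis v@4; visible region now rows[0,32) x cols[4,8) = 32x4
Op 3 cut(21, 2): punch at orig (21,6); cuts so far [(21, 6)]; region rows[0,32) x cols[4,8) = 32x4
Op 4 cut(23, 1): punch at orig (23,5); cuts so far [(21, 6), (23, 5)]; region rows[0,32) x cols[4,8) = 32x4
Op 5 cut(13, 3): punch at orig (13,7); cuts so far [(13, 7), (21, 6), (23, 5)]; region rows[0,32) x cols[4,8) = 32x4
Unfold 1 (reflect across v@4): 6 holes -> [(13, 0), (13, 7), (21, 1), (21, 6), (23, 2), (23, 5)]
Unfold 2 (reflect across v@8): 12 holes -> [(13, 0), (13, 7), (13, 8), (13, 15), (21, 1), (21, 6), (21, 9), (21, 14), (23, 2), (23, 5), (23, 10), (23, 13)]
Holes: [(13, 0), (13, 7), (13, 8), (13, 15), (21, 1), (21, 6), (21, 9), (21, 14), (23, 2), (23, 5), (23, 10), (23, 13)]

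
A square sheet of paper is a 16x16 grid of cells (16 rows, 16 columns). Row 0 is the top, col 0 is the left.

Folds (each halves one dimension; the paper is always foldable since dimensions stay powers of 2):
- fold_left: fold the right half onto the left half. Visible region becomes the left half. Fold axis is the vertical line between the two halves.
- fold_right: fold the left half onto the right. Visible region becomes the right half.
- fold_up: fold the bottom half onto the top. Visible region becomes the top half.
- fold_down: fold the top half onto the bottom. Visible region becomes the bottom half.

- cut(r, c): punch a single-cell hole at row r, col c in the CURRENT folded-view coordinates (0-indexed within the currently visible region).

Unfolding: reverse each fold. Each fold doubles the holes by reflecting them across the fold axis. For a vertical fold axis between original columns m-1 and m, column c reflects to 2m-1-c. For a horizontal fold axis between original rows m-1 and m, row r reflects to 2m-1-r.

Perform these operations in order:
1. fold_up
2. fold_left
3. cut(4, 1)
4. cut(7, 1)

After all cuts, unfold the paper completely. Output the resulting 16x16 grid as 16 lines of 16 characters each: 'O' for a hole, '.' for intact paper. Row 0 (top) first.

Op 1 fold_up: fold axis h@8; visible region now rows[0,8) x cols[0,16) = 8x16
Op 2 fold_left: fold axis v@8; visible region now rows[0,8) x cols[0,8) = 8x8
Op 3 cut(4, 1): punch at orig (4,1); cuts so far [(4, 1)]; region rows[0,8) x cols[0,8) = 8x8
Op 4 cut(7, 1): punch at orig (7,1); cuts so far [(4, 1), (7, 1)]; region rows[0,8) x cols[0,8) = 8x8
Unfold 1 (reflect across v@8): 4 holes -> [(4, 1), (4, 14), (7, 1), (7, 14)]
Unfold 2 (reflect across h@8): 8 holes -> [(4, 1), (4, 14), (7, 1), (7, 14), (8, 1), (8, 14), (11, 1), (11, 14)]

Answer: ................
................
................
................
.O............O.
................
................
.O............O.
.O............O.
................
................
.O............O.
................
................
................
................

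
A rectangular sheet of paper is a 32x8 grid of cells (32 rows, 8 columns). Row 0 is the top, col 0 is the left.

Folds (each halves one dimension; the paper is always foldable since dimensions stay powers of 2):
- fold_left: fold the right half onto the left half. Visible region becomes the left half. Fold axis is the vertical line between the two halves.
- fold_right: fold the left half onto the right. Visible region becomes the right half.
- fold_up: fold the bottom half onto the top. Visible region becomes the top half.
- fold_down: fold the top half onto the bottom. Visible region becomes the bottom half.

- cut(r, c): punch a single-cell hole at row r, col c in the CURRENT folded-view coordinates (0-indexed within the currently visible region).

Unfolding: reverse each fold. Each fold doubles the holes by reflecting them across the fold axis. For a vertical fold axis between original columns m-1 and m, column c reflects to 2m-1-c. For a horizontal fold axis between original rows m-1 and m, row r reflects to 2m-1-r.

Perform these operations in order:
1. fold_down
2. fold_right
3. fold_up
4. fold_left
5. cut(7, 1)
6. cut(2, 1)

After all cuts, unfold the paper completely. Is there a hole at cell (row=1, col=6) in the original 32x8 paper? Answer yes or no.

Answer: no

Derivation:
Op 1 fold_down: fold axis h@16; visible region now rows[16,32) x cols[0,8) = 16x8
Op 2 fold_right: fold axis v@4; visible region now rows[16,32) x cols[4,8) = 16x4
Op 3 fold_up: fold axis h@24; visible region now rows[16,24) x cols[4,8) = 8x4
Op 4 fold_left: fold axis v@6; visible region now rows[16,24) x cols[4,6) = 8x2
Op 5 cut(7, 1): punch at orig (23,5); cuts so far [(23, 5)]; region rows[16,24) x cols[4,6) = 8x2
Op 6 cut(2, 1): punch at orig (18,5); cuts so far [(18, 5), (23, 5)]; region rows[16,24) x cols[4,6) = 8x2
Unfold 1 (reflect across v@6): 4 holes -> [(18, 5), (18, 6), (23, 5), (23, 6)]
Unfold 2 (reflect across h@24): 8 holes -> [(18, 5), (18, 6), (23, 5), (23, 6), (24, 5), (24, 6), (29, 5), (29, 6)]
Unfold 3 (reflect across v@4): 16 holes -> [(18, 1), (18, 2), (18, 5), (18, 6), (23, 1), (23, 2), (23, 5), (23, 6), (24, 1), (24, 2), (24, 5), (24, 6), (29, 1), (29, 2), (29, 5), (29, 6)]
Unfold 4 (reflect across h@16): 32 holes -> [(2, 1), (2, 2), (2, 5), (2, 6), (7, 1), (7, 2), (7, 5), (7, 6), (8, 1), (8, 2), (8, 5), (8, 6), (13, 1), (13, 2), (13, 5), (13, 6), (18, 1), (18, 2), (18, 5), (18, 6), (23, 1), (23, 2), (23, 5), (23, 6), (24, 1), (24, 2), (24, 5), (24, 6), (29, 1), (29, 2), (29, 5), (29, 6)]
Holes: [(2, 1), (2, 2), (2, 5), (2, 6), (7, 1), (7, 2), (7, 5), (7, 6), (8, 1), (8, 2), (8, 5), (8, 6), (13, 1), (13, 2), (13, 5), (13, 6), (18, 1), (18, 2), (18, 5), (18, 6), (23, 1), (23, 2), (23, 5), (23, 6), (24, 1), (24, 2), (24, 5), (24, 6), (29, 1), (29, 2), (29, 5), (29, 6)]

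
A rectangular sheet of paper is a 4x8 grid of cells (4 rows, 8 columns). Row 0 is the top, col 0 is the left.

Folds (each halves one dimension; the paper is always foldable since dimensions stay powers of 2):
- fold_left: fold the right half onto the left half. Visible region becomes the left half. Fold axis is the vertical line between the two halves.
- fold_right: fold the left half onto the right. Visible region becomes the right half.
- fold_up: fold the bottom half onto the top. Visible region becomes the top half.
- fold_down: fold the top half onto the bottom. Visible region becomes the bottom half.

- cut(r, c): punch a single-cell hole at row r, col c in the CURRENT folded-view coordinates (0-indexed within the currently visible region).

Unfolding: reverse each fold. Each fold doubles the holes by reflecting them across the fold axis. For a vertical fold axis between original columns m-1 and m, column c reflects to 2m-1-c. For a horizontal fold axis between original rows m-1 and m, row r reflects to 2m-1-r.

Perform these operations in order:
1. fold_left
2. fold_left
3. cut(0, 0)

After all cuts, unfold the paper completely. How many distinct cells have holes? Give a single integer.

Op 1 fold_left: fold axis v@4; visible region now rows[0,4) x cols[0,4) = 4x4
Op 2 fold_left: fold axis v@2; visible region now rows[0,4) x cols[0,2) = 4x2
Op 3 cut(0, 0): punch at orig (0,0); cuts so far [(0, 0)]; region rows[0,4) x cols[0,2) = 4x2
Unfold 1 (reflect across v@2): 2 holes -> [(0, 0), (0, 3)]
Unfold 2 (reflect across v@4): 4 holes -> [(0, 0), (0, 3), (0, 4), (0, 7)]

Answer: 4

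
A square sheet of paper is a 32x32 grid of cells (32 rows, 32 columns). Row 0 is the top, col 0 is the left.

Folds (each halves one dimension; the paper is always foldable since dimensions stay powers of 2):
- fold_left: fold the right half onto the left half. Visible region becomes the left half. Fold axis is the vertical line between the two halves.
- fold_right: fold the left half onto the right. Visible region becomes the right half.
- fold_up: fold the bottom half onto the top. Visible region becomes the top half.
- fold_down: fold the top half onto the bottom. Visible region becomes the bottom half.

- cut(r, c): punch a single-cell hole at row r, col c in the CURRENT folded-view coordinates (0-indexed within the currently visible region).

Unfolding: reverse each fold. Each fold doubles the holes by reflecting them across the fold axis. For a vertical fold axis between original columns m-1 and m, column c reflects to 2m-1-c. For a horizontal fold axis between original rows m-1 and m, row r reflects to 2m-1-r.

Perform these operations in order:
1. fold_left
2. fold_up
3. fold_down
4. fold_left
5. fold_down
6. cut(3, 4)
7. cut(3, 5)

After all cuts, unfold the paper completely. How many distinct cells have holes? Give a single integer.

Answer: 64

Derivation:
Op 1 fold_left: fold axis v@16; visible region now rows[0,32) x cols[0,16) = 32x16
Op 2 fold_up: fold axis h@16; visible region now rows[0,16) x cols[0,16) = 16x16
Op 3 fold_down: fold axis h@8; visible region now rows[8,16) x cols[0,16) = 8x16
Op 4 fold_left: fold axis v@8; visible region now rows[8,16) x cols[0,8) = 8x8
Op 5 fold_down: fold axis h@12; visible region now rows[12,16) x cols[0,8) = 4x8
Op 6 cut(3, 4): punch at orig (15,4); cuts so far [(15, 4)]; region rows[12,16) x cols[0,8) = 4x8
Op 7 cut(3, 5): punch at orig (15,5); cuts so far [(15, 4), (15, 5)]; region rows[12,16) x cols[0,8) = 4x8
Unfold 1 (reflect across h@12): 4 holes -> [(8, 4), (8, 5), (15, 4), (15, 5)]
Unfold 2 (reflect across v@8): 8 holes -> [(8, 4), (8, 5), (8, 10), (8, 11), (15, 4), (15, 5), (15, 10), (15, 11)]
Unfold 3 (reflect across h@8): 16 holes -> [(0, 4), (0, 5), (0, 10), (0, 11), (7, 4), (7, 5), (7, 10), (7, 11), (8, 4), (8, 5), (8, 10), (8, 11), (15, 4), (15, 5), (15, 10), (15, 11)]
Unfold 4 (reflect across h@16): 32 holes -> [(0, 4), (0, 5), (0, 10), (0, 11), (7, 4), (7, 5), (7, 10), (7, 11), (8, 4), (8, 5), (8, 10), (8, 11), (15, 4), (15, 5), (15, 10), (15, 11), (16, 4), (16, 5), (16, 10), (16, 11), (23, 4), (23, 5), (23, 10), (23, 11), (24, 4), (24, 5), (24, 10), (24, 11), (31, 4), (31, 5), (31, 10), (31, 11)]
Unfold 5 (reflect across v@16): 64 holes -> [(0, 4), (0, 5), (0, 10), (0, 11), (0, 20), (0, 21), (0, 26), (0, 27), (7, 4), (7, 5), (7, 10), (7, 11), (7, 20), (7, 21), (7, 26), (7, 27), (8, 4), (8, 5), (8, 10), (8, 11), (8, 20), (8, 21), (8, 26), (8, 27), (15, 4), (15, 5), (15, 10), (15, 11), (15, 20), (15, 21), (15, 26), (15, 27), (16, 4), (16, 5), (16, 10), (16, 11), (16, 20), (16, 21), (16, 26), (16, 27), (23, 4), (23, 5), (23, 10), (23, 11), (23, 20), (23, 21), (23, 26), (23, 27), (24, 4), (24, 5), (24, 10), (24, 11), (24, 20), (24, 21), (24, 26), (24, 27), (31, 4), (31, 5), (31, 10), (31, 11), (31, 20), (31, 21), (31, 26), (31, 27)]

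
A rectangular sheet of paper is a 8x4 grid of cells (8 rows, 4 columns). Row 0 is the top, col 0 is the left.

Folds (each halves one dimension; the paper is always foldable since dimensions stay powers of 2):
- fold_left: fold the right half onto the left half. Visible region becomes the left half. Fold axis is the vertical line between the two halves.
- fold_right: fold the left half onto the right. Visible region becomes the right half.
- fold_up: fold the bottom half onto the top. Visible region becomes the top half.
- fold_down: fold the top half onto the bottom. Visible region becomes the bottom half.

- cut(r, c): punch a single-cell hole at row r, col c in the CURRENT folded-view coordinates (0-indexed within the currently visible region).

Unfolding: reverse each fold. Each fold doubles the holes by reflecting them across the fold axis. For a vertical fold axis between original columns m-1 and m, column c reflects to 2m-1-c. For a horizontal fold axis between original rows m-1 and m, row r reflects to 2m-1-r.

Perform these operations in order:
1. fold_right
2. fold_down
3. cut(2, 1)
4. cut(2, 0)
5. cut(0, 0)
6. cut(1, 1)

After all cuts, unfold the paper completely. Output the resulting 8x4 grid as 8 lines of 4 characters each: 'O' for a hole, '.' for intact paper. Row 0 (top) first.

Op 1 fold_right: fold axis v@2; visible region now rows[0,8) x cols[2,4) = 8x2
Op 2 fold_down: fold axis h@4; visible region now rows[4,8) x cols[2,4) = 4x2
Op 3 cut(2, 1): punch at orig (6,3); cuts so far [(6, 3)]; region rows[4,8) x cols[2,4) = 4x2
Op 4 cut(2, 0): punch at orig (6,2); cuts so far [(6, 2), (6, 3)]; region rows[4,8) x cols[2,4) = 4x2
Op 5 cut(0, 0): punch at orig (4,2); cuts so far [(4, 2), (6, 2), (6, 3)]; region rows[4,8) x cols[2,4) = 4x2
Op 6 cut(1, 1): punch at orig (5,3); cuts so far [(4, 2), (5, 3), (6, 2), (6, 3)]; region rows[4,8) x cols[2,4) = 4x2
Unfold 1 (reflect across h@4): 8 holes -> [(1, 2), (1, 3), (2, 3), (3, 2), (4, 2), (5, 3), (6, 2), (6, 3)]
Unfold 2 (reflect across v@2): 16 holes -> [(1, 0), (1, 1), (1, 2), (1, 3), (2, 0), (2, 3), (3, 1), (3, 2), (4, 1), (4, 2), (5, 0), (5, 3), (6, 0), (6, 1), (6, 2), (6, 3)]

Answer: ....
OOOO
O..O
.OO.
.OO.
O..O
OOOO
....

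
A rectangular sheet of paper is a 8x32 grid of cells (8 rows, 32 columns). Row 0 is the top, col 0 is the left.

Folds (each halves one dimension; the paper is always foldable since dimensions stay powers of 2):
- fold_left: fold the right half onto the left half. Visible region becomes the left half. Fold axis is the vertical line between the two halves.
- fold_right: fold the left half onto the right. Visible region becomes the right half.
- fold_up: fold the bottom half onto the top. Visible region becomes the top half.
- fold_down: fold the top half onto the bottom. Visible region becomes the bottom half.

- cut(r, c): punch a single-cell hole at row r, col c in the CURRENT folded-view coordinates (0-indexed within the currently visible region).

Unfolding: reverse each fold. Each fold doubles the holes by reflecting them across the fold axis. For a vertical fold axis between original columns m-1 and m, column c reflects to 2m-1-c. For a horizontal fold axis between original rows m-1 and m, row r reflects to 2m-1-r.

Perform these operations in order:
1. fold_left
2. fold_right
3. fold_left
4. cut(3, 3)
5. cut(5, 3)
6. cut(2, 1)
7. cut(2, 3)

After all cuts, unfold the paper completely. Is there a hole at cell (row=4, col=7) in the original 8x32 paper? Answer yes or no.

Answer: no

Derivation:
Op 1 fold_left: fold axis v@16; visible region now rows[0,8) x cols[0,16) = 8x16
Op 2 fold_right: fold axis v@8; visible region now rows[0,8) x cols[8,16) = 8x8
Op 3 fold_left: fold axis v@12; visible region now rows[0,8) x cols[8,12) = 8x4
Op 4 cut(3, 3): punch at orig (3,11); cuts so far [(3, 11)]; region rows[0,8) x cols[8,12) = 8x4
Op 5 cut(5, 3): punch at orig (5,11); cuts so far [(3, 11), (5, 11)]; region rows[0,8) x cols[8,12) = 8x4
Op 6 cut(2, 1): punch at orig (2,9); cuts so far [(2, 9), (3, 11), (5, 11)]; region rows[0,8) x cols[8,12) = 8x4
Op 7 cut(2, 3): punch at orig (2,11); cuts so far [(2, 9), (2, 11), (3, 11), (5, 11)]; region rows[0,8) x cols[8,12) = 8x4
Unfold 1 (reflect across v@12): 8 holes -> [(2, 9), (2, 11), (2, 12), (2, 14), (3, 11), (3, 12), (5, 11), (5, 12)]
Unfold 2 (reflect across v@8): 16 holes -> [(2, 1), (2, 3), (2, 4), (2, 6), (2, 9), (2, 11), (2, 12), (2, 14), (3, 3), (3, 4), (3, 11), (3, 12), (5, 3), (5, 4), (5, 11), (5, 12)]
Unfold 3 (reflect across v@16): 32 holes -> [(2, 1), (2, 3), (2, 4), (2, 6), (2, 9), (2, 11), (2, 12), (2, 14), (2, 17), (2, 19), (2, 20), (2, 22), (2, 25), (2, 27), (2, 28), (2, 30), (3, 3), (3, 4), (3, 11), (3, 12), (3, 19), (3, 20), (3, 27), (3, 28), (5, 3), (5, 4), (5, 11), (5, 12), (5, 19), (5, 20), (5, 27), (5, 28)]
Holes: [(2, 1), (2, 3), (2, 4), (2, 6), (2, 9), (2, 11), (2, 12), (2, 14), (2, 17), (2, 19), (2, 20), (2, 22), (2, 25), (2, 27), (2, 28), (2, 30), (3, 3), (3, 4), (3, 11), (3, 12), (3, 19), (3, 20), (3, 27), (3, 28), (5, 3), (5, 4), (5, 11), (5, 12), (5, 19), (5, 20), (5, 27), (5, 28)]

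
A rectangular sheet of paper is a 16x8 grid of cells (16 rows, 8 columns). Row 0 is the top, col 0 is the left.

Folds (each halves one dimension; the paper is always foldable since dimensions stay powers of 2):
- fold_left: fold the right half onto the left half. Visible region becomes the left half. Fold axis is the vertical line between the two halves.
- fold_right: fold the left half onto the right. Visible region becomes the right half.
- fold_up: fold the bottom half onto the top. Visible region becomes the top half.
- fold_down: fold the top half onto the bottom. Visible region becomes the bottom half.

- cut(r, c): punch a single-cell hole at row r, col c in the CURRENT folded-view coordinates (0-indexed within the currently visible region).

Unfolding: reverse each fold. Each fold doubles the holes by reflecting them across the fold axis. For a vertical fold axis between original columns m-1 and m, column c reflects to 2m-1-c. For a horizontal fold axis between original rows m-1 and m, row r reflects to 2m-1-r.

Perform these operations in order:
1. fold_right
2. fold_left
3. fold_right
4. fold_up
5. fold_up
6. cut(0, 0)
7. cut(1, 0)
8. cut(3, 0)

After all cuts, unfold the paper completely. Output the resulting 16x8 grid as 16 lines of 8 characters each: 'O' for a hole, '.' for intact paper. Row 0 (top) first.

Op 1 fold_right: fold axis v@4; visible region now rows[0,16) x cols[4,8) = 16x4
Op 2 fold_left: fold axis v@6; visible region now rows[0,16) x cols[4,6) = 16x2
Op 3 fold_right: fold axis v@5; visible region now rows[0,16) x cols[5,6) = 16x1
Op 4 fold_up: fold axis h@8; visible region now rows[0,8) x cols[5,6) = 8x1
Op 5 fold_up: fold axis h@4; visible region now rows[0,4) x cols[5,6) = 4x1
Op 6 cut(0, 0): punch at orig (0,5); cuts so far [(0, 5)]; region rows[0,4) x cols[5,6) = 4x1
Op 7 cut(1, 0): punch at orig (1,5); cuts so far [(0, 5), (1, 5)]; region rows[0,4) x cols[5,6) = 4x1
Op 8 cut(3, 0): punch at orig (3,5); cuts so far [(0, 5), (1, 5), (3, 5)]; region rows[0,4) x cols[5,6) = 4x1
Unfold 1 (reflect across h@4): 6 holes -> [(0, 5), (1, 5), (3, 5), (4, 5), (6, 5), (7, 5)]
Unfold 2 (reflect across h@8): 12 holes -> [(0, 5), (1, 5), (3, 5), (4, 5), (6, 5), (7, 5), (8, 5), (9, 5), (11, 5), (12, 5), (14, 5), (15, 5)]
Unfold 3 (reflect across v@5): 24 holes -> [(0, 4), (0, 5), (1, 4), (1, 5), (3, 4), (3, 5), (4, 4), (4, 5), (6, 4), (6, 5), (7, 4), (7, 5), (8, 4), (8, 5), (9, 4), (9, 5), (11, 4), (11, 5), (12, 4), (12, 5), (14, 4), (14, 5), (15, 4), (15, 5)]
Unfold 4 (reflect across v@6): 48 holes -> [(0, 4), (0, 5), (0, 6), (0, 7), (1, 4), (1, 5), (1, 6), (1, 7), (3, 4), (3, 5), (3, 6), (3, 7), (4, 4), (4, 5), (4, 6), (4, 7), (6, 4), (6, 5), (6, 6), (6, 7), (7, 4), (7, 5), (7, 6), (7, 7), (8, 4), (8, 5), (8, 6), (8, 7), (9, 4), (9, 5), (9, 6), (9, 7), (11, 4), (11, 5), (11, 6), (11, 7), (12, 4), (12, 5), (12, 6), (12, 7), (14, 4), (14, 5), (14, 6), (14, 7), (15, 4), (15, 5), (15, 6), (15, 7)]
Unfold 5 (reflect across v@4): 96 holes -> [(0, 0), (0, 1), (0, 2), (0, 3), (0, 4), (0, 5), (0, 6), (0, 7), (1, 0), (1, 1), (1, 2), (1, 3), (1, 4), (1, 5), (1, 6), (1, 7), (3, 0), (3, 1), (3, 2), (3, 3), (3, 4), (3, 5), (3, 6), (3, 7), (4, 0), (4, 1), (4, 2), (4, 3), (4, 4), (4, 5), (4, 6), (4, 7), (6, 0), (6, 1), (6, 2), (6, 3), (6, 4), (6, 5), (6, 6), (6, 7), (7, 0), (7, 1), (7, 2), (7, 3), (7, 4), (7, 5), (7, 6), (7, 7), (8, 0), (8, 1), (8, 2), (8, 3), (8, 4), (8, 5), (8, 6), (8, 7), (9, 0), (9, 1), (9, 2), (9, 3), (9, 4), (9, 5), (9, 6), (9, 7), (11, 0), (11, 1), (11, 2), (11, 3), (11, 4), (11, 5), (11, 6), (11, 7), (12, 0), (12, 1), (12, 2), (12, 3), (12, 4), (12, 5), (12, 6), (12, 7), (14, 0), (14, 1), (14, 2), (14, 3), (14, 4), (14, 5), (14, 6), (14, 7), (15, 0), (15, 1), (15, 2), (15, 3), (15, 4), (15, 5), (15, 6), (15, 7)]

Answer: OOOOOOOO
OOOOOOOO
........
OOOOOOOO
OOOOOOOO
........
OOOOOOOO
OOOOOOOO
OOOOOOOO
OOOOOOOO
........
OOOOOOOO
OOOOOOOO
........
OOOOOOOO
OOOOOOOO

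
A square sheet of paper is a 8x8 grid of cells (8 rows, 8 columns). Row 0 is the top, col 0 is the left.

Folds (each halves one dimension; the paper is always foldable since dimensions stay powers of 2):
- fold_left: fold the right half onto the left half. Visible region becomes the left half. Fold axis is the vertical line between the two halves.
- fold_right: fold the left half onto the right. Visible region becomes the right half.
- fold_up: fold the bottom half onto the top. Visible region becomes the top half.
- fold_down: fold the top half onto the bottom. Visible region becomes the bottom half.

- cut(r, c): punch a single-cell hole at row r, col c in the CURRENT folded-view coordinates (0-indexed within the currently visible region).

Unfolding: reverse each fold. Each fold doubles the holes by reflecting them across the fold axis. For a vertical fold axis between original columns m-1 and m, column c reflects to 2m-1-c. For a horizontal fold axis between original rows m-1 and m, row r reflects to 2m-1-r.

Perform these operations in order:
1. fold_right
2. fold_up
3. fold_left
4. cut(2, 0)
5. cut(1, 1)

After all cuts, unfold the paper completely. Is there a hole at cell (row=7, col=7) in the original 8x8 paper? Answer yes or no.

Op 1 fold_right: fold axis v@4; visible region now rows[0,8) x cols[4,8) = 8x4
Op 2 fold_up: fold axis h@4; visible region now rows[0,4) x cols[4,8) = 4x4
Op 3 fold_left: fold axis v@6; visible region now rows[0,4) x cols[4,6) = 4x2
Op 4 cut(2, 0): punch at orig (2,4); cuts so far [(2, 4)]; region rows[0,4) x cols[4,6) = 4x2
Op 5 cut(1, 1): punch at orig (1,5); cuts so far [(1, 5), (2, 4)]; region rows[0,4) x cols[4,6) = 4x2
Unfold 1 (reflect across v@6): 4 holes -> [(1, 5), (1, 6), (2, 4), (2, 7)]
Unfold 2 (reflect across h@4): 8 holes -> [(1, 5), (1, 6), (2, 4), (2, 7), (5, 4), (5, 7), (6, 5), (6, 6)]
Unfold 3 (reflect across v@4): 16 holes -> [(1, 1), (1, 2), (1, 5), (1, 6), (2, 0), (2, 3), (2, 4), (2, 7), (5, 0), (5, 3), (5, 4), (5, 7), (6, 1), (6, 2), (6, 5), (6, 6)]
Holes: [(1, 1), (1, 2), (1, 5), (1, 6), (2, 0), (2, 3), (2, 4), (2, 7), (5, 0), (5, 3), (5, 4), (5, 7), (6, 1), (6, 2), (6, 5), (6, 6)]

Answer: no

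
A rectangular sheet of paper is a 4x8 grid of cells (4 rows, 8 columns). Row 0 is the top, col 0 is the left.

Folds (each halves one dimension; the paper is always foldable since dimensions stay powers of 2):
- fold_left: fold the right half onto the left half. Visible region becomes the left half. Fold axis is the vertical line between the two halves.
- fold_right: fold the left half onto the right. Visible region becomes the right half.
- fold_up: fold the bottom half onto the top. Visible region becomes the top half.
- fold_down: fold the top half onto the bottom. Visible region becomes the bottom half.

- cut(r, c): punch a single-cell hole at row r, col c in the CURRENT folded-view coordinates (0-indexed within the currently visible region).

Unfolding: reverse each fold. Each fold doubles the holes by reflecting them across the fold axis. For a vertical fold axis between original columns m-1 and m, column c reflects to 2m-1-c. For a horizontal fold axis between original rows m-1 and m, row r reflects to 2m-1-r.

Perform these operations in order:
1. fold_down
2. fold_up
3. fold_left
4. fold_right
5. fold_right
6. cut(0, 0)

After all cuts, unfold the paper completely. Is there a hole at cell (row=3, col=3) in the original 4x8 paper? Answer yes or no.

Answer: yes

Derivation:
Op 1 fold_down: fold axis h@2; visible region now rows[2,4) x cols[0,8) = 2x8
Op 2 fold_up: fold axis h@3; visible region now rows[2,3) x cols[0,8) = 1x8
Op 3 fold_left: fold axis v@4; visible region now rows[2,3) x cols[0,4) = 1x4
Op 4 fold_right: fold axis v@2; visible region now rows[2,3) x cols[2,4) = 1x2
Op 5 fold_right: fold axis v@3; visible region now rows[2,3) x cols[3,4) = 1x1
Op 6 cut(0, 0): punch at orig (2,3); cuts so far [(2, 3)]; region rows[2,3) x cols[3,4) = 1x1
Unfold 1 (reflect across v@3): 2 holes -> [(2, 2), (2, 3)]
Unfold 2 (reflect across v@2): 4 holes -> [(2, 0), (2, 1), (2, 2), (2, 3)]
Unfold 3 (reflect across v@4): 8 holes -> [(2, 0), (2, 1), (2, 2), (2, 3), (2, 4), (2, 5), (2, 6), (2, 7)]
Unfold 4 (reflect across h@3): 16 holes -> [(2, 0), (2, 1), (2, 2), (2, 3), (2, 4), (2, 5), (2, 6), (2, 7), (3, 0), (3, 1), (3, 2), (3, 3), (3, 4), (3, 5), (3, 6), (3, 7)]
Unfold 5 (reflect across h@2): 32 holes -> [(0, 0), (0, 1), (0, 2), (0, 3), (0, 4), (0, 5), (0, 6), (0, 7), (1, 0), (1, 1), (1, 2), (1, 3), (1, 4), (1, 5), (1, 6), (1, 7), (2, 0), (2, 1), (2, 2), (2, 3), (2, 4), (2, 5), (2, 6), (2, 7), (3, 0), (3, 1), (3, 2), (3, 3), (3, 4), (3, 5), (3, 6), (3, 7)]
Holes: [(0, 0), (0, 1), (0, 2), (0, 3), (0, 4), (0, 5), (0, 6), (0, 7), (1, 0), (1, 1), (1, 2), (1, 3), (1, 4), (1, 5), (1, 6), (1, 7), (2, 0), (2, 1), (2, 2), (2, 3), (2, 4), (2, 5), (2, 6), (2, 7), (3, 0), (3, 1), (3, 2), (3, 3), (3, 4), (3, 5), (3, 6), (3, 7)]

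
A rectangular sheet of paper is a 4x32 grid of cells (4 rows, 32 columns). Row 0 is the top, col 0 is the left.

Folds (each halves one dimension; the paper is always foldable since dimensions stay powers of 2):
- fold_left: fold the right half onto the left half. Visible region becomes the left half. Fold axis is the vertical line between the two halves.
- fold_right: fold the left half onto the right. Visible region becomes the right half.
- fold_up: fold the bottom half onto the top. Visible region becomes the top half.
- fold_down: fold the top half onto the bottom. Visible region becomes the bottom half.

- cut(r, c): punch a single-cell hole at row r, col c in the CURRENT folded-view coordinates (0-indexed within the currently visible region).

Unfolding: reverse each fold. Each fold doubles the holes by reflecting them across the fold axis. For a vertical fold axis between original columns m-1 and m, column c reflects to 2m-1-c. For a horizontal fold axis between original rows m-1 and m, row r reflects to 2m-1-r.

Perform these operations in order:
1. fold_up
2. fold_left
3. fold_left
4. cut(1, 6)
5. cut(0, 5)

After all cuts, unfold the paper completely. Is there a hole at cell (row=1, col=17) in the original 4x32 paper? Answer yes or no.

Answer: no

Derivation:
Op 1 fold_up: fold axis h@2; visible region now rows[0,2) x cols[0,32) = 2x32
Op 2 fold_left: fold axis v@16; visible region now rows[0,2) x cols[0,16) = 2x16
Op 3 fold_left: fold axis v@8; visible region now rows[0,2) x cols[0,8) = 2x8
Op 4 cut(1, 6): punch at orig (1,6); cuts so far [(1, 6)]; region rows[0,2) x cols[0,8) = 2x8
Op 5 cut(0, 5): punch at orig (0,5); cuts so far [(0, 5), (1, 6)]; region rows[0,2) x cols[0,8) = 2x8
Unfold 1 (reflect across v@8): 4 holes -> [(0, 5), (0, 10), (1, 6), (1, 9)]
Unfold 2 (reflect across v@16): 8 holes -> [(0, 5), (0, 10), (0, 21), (0, 26), (1, 6), (1, 9), (1, 22), (1, 25)]
Unfold 3 (reflect across h@2): 16 holes -> [(0, 5), (0, 10), (0, 21), (0, 26), (1, 6), (1, 9), (1, 22), (1, 25), (2, 6), (2, 9), (2, 22), (2, 25), (3, 5), (3, 10), (3, 21), (3, 26)]
Holes: [(0, 5), (0, 10), (0, 21), (0, 26), (1, 6), (1, 9), (1, 22), (1, 25), (2, 6), (2, 9), (2, 22), (2, 25), (3, 5), (3, 10), (3, 21), (3, 26)]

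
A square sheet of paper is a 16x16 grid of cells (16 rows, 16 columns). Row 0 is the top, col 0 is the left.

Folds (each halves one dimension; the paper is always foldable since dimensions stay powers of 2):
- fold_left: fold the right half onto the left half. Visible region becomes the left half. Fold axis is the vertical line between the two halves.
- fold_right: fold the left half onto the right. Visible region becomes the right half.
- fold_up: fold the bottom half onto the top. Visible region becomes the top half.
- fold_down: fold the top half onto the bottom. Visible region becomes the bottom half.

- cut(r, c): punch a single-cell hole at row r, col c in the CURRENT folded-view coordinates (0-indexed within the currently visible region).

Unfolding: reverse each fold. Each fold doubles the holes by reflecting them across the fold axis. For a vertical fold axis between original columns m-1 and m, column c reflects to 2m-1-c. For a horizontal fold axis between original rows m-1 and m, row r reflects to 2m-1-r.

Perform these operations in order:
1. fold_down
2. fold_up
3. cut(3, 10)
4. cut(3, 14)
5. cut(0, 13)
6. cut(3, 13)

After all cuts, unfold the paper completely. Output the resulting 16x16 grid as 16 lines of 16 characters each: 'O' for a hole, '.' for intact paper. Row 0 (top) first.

Answer: .............O..
................
................
..........O..OO.
..........O..OO.
................
................
.............O..
.............O..
................
................
..........O..OO.
..........O..OO.
................
................
.............O..

Derivation:
Op 1 fold_down: fold axis h@8; visible region now rows[8,16) x cols[0,16) = 8x16
Op 2 fold_up: fold axis h@12; visible region now rows[8,12) x cols[0,16) = 4x16
Op 3 cut(3, 10): punch at orig (11,10); cuts so far [(11, 10)]; region rows[8,12) x cols[0,16) = 4x16
Op 4 cut(3, 14): punch at orig (11,14); cuts so far [(11, 10), (11, 14)]; region rows[8,12) x cols[0,16) = 4x16
Op 5 cut(0, 13): punch at orig (8,13); cuts so far [(8, 13), (11, 10), (11, 14)]; region rows[8,12) x cols[0,16) = 4x16
Op 6 cut(3, 13): punch at orig (11,13); cuts so far [(8, 13), (11, 10), (11, 13), (11, 14)]; region rows[8,12) x cols[0,16) = 4x16
Unfold 1 (reflect across h@12): 8 holes -> [(8, 13), (11, 10), (11, 13), (11, 14), (12, 10), (12, 13), (12, 14), (15, 13)]
Unfold 2 (reflect across h@8): 16 holes -> [(0, 13), (3, 10), (3, 13), (3, 14), (4, 10), (4, 13), (4, 14), (7, 13), (8, 13), (11, 10), (11, 13), (11, 14), (12, 10), (12, 13), (12, 14), (15, 13)]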